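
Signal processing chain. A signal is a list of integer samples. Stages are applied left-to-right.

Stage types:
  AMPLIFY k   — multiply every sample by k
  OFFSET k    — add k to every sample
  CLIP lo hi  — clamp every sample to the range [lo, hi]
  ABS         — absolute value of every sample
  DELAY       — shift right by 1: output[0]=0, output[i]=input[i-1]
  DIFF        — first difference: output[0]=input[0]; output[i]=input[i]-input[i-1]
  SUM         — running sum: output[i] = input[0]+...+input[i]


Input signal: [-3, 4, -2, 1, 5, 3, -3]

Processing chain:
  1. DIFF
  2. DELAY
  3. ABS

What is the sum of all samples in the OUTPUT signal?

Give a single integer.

Answer: 25

Derivation:
Input: [-3, 4, -2, 1, 5, 3, -3]
Stage 1 (DIFF): s[0]=-3, 4--3=7, -2-4=-6, 1--2=3, 5-1=4, 3-5=-2, -3-3=-6 -> [-3, 7, -6, 3, 4, -2, -6]
Stage 2 (DELAY): [0, -3, 7, -6, 3, 4, -2] = [0, -3, 7, -6, 3, 4, -2] -> [0, -3, 7, -6, 3, 4, -2]
Stage 3 (ABS): |0|=0, |-3|=3, |7|=7, |-6|=6, |3|=3, |4|=4, |-2|=2 -> [0, 3, 7, 6, 3, 4, 2]
Output sum: 25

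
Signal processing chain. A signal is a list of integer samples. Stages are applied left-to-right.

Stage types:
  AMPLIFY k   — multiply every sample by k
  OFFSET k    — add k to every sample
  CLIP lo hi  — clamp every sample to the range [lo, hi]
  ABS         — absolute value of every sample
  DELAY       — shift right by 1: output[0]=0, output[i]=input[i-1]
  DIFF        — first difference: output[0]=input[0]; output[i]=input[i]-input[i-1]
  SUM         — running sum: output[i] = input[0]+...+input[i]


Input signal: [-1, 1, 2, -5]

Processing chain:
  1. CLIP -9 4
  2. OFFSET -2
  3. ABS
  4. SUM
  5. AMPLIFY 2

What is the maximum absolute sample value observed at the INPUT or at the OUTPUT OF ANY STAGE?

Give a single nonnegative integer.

Input: [-1, 1, 2, -5] (max |s|=5)
Stage 1 (CLIP -9 4): clip(-1,-9,4)=-1, clip(1,-9,4)=1, clip(2,-9,4)=2, clip(-5,-9,4)=-5 -> [-1, 1, 2, -5] (max |s|=5)
Stage 2 (OFFSET -2): -1+-2=-3, 1+-2=-1, 2+-2=0, -5+-2=-7 -> [-3, -1, 0, -7] (max |s|=7)
Stage 3 (ABS): |-3|=3, |-1|=1, |0|=0, |-7|=7 -> [3, 1, 0, 7] (max |s|=7)
Stage 4 (SUM): sum[0..0]=3, sum[0..1]=4, sum[0..2]=4, sum[0..3]=11 -> [3, 4, 4, 11] (max |s|=11)
Stage 5 (AMPLIFY 2): 3*2=6, 4*2=8, 4*2=8, 11*2=22 -> [6, 8, 8, 22] (max |s|=22)
Overall max amplitude: 22

Answer: 22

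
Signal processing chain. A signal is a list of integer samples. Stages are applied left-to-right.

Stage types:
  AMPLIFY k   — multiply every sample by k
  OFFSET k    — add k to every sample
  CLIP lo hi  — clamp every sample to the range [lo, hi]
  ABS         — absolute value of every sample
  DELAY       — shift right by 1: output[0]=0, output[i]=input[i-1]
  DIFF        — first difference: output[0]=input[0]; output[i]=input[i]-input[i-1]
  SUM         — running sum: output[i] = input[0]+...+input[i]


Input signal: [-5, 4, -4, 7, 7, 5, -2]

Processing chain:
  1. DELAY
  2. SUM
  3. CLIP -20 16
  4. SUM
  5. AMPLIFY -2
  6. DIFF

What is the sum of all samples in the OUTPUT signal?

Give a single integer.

Input: [-5, 4, -4, 7, 7, 5, -2]
Stage 1 (DELAY): [0, -5, 4, -4, 7, 7, 5] = [0, -5, 4, -4, 7, 7, 5] -> [0, -5, 4, -4, 7, 7, 5]
Stage 2 (SUM): sum[0..0]=0, sum[0..1]=-5, sum[0..2]=-1, sum[0..3]=-5, sum[0..4]=2, sum[0..5]=9, sum[0..6]=14 -> [0, -5, -1, -5, 2, 9, 14]
Stage 3 (CLIP -20 16): clip(0,-20,16)=0, clip(-5,-20,16)=-5, clip(-1,-20,16)=-1, clip(-5,-20,16)=-5, clip(2,-20,16)=2, clip(9,-20,16)=9, clip(14,-20,16)=14 -> [0, -5, -1, -5, 2, 9, 14]
Stage 4 (SUM): sum[0..0]=0, sum[0..1]=-5, sum[0..2]=-6, sum[0..3]=-11, sum[0..4]=-9, sum[0..5]=0, sum[0..6]=14 -> [0, -5, -6, -11, -9, 0, 14]
Stage 5 (AMPLIFY -2): 0*-2=0, -5*-2=10, -6*-2=12, -11*-2=22, -9*-2=18, 0*-2=0, 14*-2=-28 -> [0, 10, 12, 22, 18, 0, -28]
Stage 6 (DIFF): s[0]=0, 10-0=10, 12-10=2, 22-12=10, 18-22=-4, 0-18=-18, -28-0=-28 -> [0, 10, 2, 10, -4, -18, -28]
Output sum: -28

Answer: -28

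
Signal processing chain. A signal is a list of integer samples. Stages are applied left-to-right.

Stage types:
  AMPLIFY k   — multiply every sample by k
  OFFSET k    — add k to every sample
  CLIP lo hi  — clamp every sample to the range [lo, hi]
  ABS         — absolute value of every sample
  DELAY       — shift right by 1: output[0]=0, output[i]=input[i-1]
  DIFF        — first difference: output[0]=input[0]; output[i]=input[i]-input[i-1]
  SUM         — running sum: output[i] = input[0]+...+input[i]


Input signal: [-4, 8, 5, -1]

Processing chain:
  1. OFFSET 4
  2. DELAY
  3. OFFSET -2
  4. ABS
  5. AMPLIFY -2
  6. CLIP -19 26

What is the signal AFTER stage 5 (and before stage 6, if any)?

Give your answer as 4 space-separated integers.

Answer: -4 -4 -20 -14

Derivation:
Input: [-4, 8, 5, -1]
Stage 1 (OFFSET 4): -4+4=0, 8+4=12, 5+4=9, -1+4=3 -> [0, 12, 9, 3]
Stage 2 (DELAY): [0, 0, 12, 9] = [0, 0, 12, 9] -> [0, 0, 12, 9]
Stage 3 (OFFSET -2): 0+-2=-2, 0+-2=-2, 12+-2=10, 9+-2=7 -> [-2, -2, 10, 7]
Stage 4 (ABS): |-2|=2, |-2|=2, |10|=10, |7|=7 -> [2, 2, 10, 7]
Stage 5 (AMPLIFY -2): 2*-2=-4, 2*-2=-4, 10*-2=-20, 7*-2=-14 -> [-4, -4, -20, -14]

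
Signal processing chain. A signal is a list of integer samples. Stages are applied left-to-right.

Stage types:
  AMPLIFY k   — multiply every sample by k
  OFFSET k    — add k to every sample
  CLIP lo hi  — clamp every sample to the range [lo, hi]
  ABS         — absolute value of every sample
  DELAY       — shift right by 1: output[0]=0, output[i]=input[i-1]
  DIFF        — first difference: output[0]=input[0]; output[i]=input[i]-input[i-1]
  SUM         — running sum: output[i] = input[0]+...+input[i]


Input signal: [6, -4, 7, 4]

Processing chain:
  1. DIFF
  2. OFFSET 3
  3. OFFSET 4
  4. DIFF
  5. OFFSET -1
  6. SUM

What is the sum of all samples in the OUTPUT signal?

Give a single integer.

Answer: 22

Derivation:
Input: [6, -4, 7, 4]
Stage 1 (DIFF): s[0]=6, -4-6=-10, 7--4=11, 4-7=-3 -> [6, -10, 11, -3]
Stage 2 (OFFSET 3): 6+3=9, -10+3=-7, 11+3=14, -3+3=0 -> [9, -7, 14, 0]
Stage 3 (OFFSET 4): 9+4=13, -7+4=-3, 14+4=18, 0+4=4 -> [13, -3, 18, 4]
Stage 4 (DIFF): s[0]=13, -3-13=-16, 18--3=21, 4-18=-14 -> [13, -16, 21, -14]
Stage 5 (OFFSET -1): 13+-1=12, -16+-1=-17, 21+-1=20, -14+-1=-15 -> [12, -17, 20, -15]
Stage 6 (SUM): sum[0..0]=12, sum[0..1]=-5, sum[0..2]=15, sum[0..3]=0 -> [12, -5, 15, 0]
Output sum: 22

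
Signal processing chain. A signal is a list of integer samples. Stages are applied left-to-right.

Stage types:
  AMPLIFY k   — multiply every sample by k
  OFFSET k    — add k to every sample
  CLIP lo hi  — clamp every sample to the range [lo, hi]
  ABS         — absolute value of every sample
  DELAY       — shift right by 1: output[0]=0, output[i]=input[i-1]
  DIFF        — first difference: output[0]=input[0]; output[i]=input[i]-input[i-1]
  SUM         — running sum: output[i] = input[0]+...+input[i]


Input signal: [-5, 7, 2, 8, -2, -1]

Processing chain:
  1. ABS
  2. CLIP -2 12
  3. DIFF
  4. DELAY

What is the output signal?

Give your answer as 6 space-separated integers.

Answer: 0 5 2 -5 6 -6

Derivation:
Input: [-5, 7, 2, 8, -2, -1]
Stage 1 (ABS): |-5|=5, |7|=7, |2|=2, |8|=8, |-2|=2, |-1|=1 -> [5, 7, 2, 8, 2, 1]
Stage 2 (CLIP -2 12): clip(5,-2,12)=5, clip(7,-2,12)=7, clip(2,-2,12)=2, clip(8,-2,12)=8, clip(2,-2,12)=2, clip(1,-2,12)=1 -> [5, 7, 2, 8, 2, 1]
Stage 3 (DIFF): s[0]=5, 7-5=2, 2-7=-5, 8-2=6, 2-8=-6, 1-2=-1 -> [5, 2, -5, 6, -6, -1]
Stage 4 (DELAY): [0, 5, 2, -5, 6, -6] = [0, 5, 2, -5, 6, -6] -> [0, 5, 2, -5, 6, -6]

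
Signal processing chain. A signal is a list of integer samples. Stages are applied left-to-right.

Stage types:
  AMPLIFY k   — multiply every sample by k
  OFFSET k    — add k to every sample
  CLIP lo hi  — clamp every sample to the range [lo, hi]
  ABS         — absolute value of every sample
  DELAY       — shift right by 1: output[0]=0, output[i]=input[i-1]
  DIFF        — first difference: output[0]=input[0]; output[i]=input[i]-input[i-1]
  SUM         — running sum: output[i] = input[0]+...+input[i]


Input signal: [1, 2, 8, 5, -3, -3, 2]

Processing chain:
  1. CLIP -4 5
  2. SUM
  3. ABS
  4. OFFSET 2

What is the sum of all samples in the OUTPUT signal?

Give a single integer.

Answer: 65

Derivation:
Input: [1, 2, 8, 5, -3, -3, 2]
Stage 1 (CLIP -4 5): clip(1,-4,5)=1, clip(2,-4,5)=2, clip(8,-4,5)=5, clip(5,-4,5)=5, clip(-3,-4,5)=-3, clip(-3,-4,5)=-3, clip(2,-4,5)=2 -> [1, 2, 5, 5, -3, -3, 2]
Stage 2 (SUM): sum[0..0]=1, sum[0..1]=3, sum[0..2]=8, sum[0..3]=13, sum[0..4]=10, sum[0..5]=7, sum[0..6]=9 -> [1, 3, 8, 13, 10, 7, 9]
Stage 3 (ABS): |1|=1, |3|=3, |8|=8, |13|=13, |10|=10, |7|=7, |9|=9 -> [1, 3, 8, 13, 10, 7, 9]
Stage 4 (OFFSET 2): 1+2=3, 3+2=5, 8+2=10, 13+2=15, 10+2=12, 7+2=9, 9+2=11 -> [3, 5, 10, 15, 12, 9, 11]
Output sum: 65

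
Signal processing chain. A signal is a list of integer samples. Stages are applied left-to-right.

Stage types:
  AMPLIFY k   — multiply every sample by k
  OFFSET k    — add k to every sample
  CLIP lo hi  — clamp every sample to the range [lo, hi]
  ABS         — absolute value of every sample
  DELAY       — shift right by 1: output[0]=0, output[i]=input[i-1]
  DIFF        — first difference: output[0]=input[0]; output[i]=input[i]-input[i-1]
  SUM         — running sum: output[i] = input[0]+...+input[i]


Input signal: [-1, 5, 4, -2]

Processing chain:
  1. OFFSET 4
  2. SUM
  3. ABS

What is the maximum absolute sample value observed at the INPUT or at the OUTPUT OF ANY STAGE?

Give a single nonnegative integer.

Answer: 22

Derivation:
Input: [-1, 5, 4, -2] (max |s|=5)
Stage 1 (OFFSET 4): -1+4=3, 5+4=9, 4+4=8, -2+4=2 -> [3, 9, 8, 2] (max |s|=9)
Stage 2 (SUM): sum[0..0]=3, sum[0..1]=12, sum[0..2]=20, sum[0..3]=22 -> [3, 12, 20, 22] (max |s|=22)
Stage 3 (ABS): |3|=3, |12|=12, |20|=20, |22|=22 -> [3, 12, 20, 22] (max |s|=22)
Overall max amplitude: 22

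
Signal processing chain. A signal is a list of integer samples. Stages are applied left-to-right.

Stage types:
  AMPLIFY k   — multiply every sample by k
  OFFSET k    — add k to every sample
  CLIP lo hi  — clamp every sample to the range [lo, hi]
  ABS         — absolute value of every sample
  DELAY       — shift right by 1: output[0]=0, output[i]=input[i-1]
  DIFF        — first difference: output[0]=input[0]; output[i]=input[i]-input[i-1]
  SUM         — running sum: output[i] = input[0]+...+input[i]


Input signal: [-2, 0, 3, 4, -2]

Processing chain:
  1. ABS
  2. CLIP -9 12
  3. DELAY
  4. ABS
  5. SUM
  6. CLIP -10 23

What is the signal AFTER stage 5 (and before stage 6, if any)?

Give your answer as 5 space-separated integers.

Input: [-2, 0, 3, 4, -2]
Stage 1 (ABS): |-2|=2, |0|=0, |3|=3, |4|=4, |-2|=2 -> [2, 0, 3, 4, 2]
Stage 2 (CLIP -9 12): clip(2,-9,12)=2, clip(0,-9,12)=0, clip(3,-9,12)=3, clip(4,-9,12)=4, clip(2,-9,12)=2 -> [2, 0, 3, 4, 2]
Stage 3 (DELAY): [0, 2, 0, 3, 4] = [0, 2, 0, 3, 4] -> [0, 2, 0, 3, 4]
Stage 4 (ABS): |0|=0, |2|=2, |0|=0, |3|=3, |4|=4 -> [0, 2, 0, 3, 4]
Stage 5 (SUM): sum[0..0]=0, sum[0..1]=2, sum[0..2]=2, sum[0..3]=5, sum[0..4]=9 -> [0, 2, 2, 5, 9]

Answer: 0 2 2 5 9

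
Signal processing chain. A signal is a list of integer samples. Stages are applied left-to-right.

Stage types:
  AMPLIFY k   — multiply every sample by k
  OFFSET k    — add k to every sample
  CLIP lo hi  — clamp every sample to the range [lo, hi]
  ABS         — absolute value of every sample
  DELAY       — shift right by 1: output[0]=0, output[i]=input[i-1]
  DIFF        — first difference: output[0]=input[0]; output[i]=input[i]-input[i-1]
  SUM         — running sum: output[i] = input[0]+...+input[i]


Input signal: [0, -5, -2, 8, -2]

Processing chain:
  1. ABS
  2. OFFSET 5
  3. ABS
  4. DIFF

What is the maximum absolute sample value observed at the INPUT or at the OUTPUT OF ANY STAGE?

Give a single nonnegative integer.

Answer: 13

Derivation:
Input: [0, -5, -2, 8, -2] (max |s|=8)
Stage 1 (ABS): |0|=0, |-5|=5, |-2|=2, |8|=8, |-2|=2 -> [0, 5, 2, 8, 2] (max |s|=8)
Stage 2 (OFFSET 5): 0+5=5, 5+5=10, 2+5=7, 8+5=13, 2+5=7 -> [5, 10, 7, 13, 7] (max |s|=13)
Stage 3 (ABS): |5|=5, |10|=10, |7|=7, |13|=13, |7|=7 -> [5, 10, 7, 13, 7] (max |s|=13)
Stage 4 (DIFF): s[0]=5, 10-5=5, 7-10=-3, 13-7=6, 7-13=-6 -> [5, 5, -3, 6, -6] (max |s|=6)
Overall max amplitude: 13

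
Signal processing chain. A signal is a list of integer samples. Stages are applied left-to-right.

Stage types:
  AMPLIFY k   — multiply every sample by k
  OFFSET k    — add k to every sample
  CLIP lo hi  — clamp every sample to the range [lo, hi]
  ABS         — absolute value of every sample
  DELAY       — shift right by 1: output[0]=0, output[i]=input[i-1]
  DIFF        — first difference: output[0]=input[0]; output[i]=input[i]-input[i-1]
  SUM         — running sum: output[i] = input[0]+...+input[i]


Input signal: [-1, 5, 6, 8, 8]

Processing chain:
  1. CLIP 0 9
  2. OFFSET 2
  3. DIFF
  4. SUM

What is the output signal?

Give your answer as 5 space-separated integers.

Input: [-1, 5, 6, 8, 8]
Stage 1 (CLIP 0 9): clip(-1,0,9)=0, clip(5,0,9)=5, clip(6,0,9)=6, clip(8,0,9)=8, clip(8,0,9)=8 -> [0, 5, 6, 8, 8]
Stage 2 (OFFSET 2): 0+2=2, 5+2=7, 6+2=8, 8+2=10, 8+2=10 -> [2, 7, 8, 10, 10]
Stage 3 (DIFF): s[0]=2, 7-2=5, 8-7=1, 10-8=2, 10-10=0 -> [2, 5, 1, 2, 0]
Stage 4 (SUM): sum[0..0]=2, sum[0..1]=7, sum[0..2]=8, sum[0..3]=10, sum[0..4]=10 -> [2, 7, 8, 10, 10]

Answer: 2 7 8 10 10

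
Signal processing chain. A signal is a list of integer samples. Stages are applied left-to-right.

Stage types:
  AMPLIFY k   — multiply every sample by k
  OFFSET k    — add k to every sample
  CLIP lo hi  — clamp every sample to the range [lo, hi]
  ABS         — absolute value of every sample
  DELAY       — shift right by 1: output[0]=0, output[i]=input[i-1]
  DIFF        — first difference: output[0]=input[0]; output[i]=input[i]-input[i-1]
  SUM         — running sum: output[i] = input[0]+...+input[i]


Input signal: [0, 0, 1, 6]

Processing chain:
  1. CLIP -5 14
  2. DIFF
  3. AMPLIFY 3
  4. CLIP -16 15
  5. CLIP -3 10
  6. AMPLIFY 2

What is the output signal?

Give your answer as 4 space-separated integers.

Input: [0, 0, 1, 6]
Stage 1 (CLIP -5 14): clip(0,-5,14)=0, clip(0,-5,14)=0, clip(1,-5,14)=1, clip(6,-5,14)=6 -> [0, 0, 1, 6]
Stage 2 (DIFF): s[0]=0, 0-0=0, 1-0=1, 6-1=5 -> [0, 0, 1, 5]
Stage 3 (AMPLIFY 3): 0*3=0, 0*3=0, 1*3=3, 5*3=15 -> [0, 0, 3, 15]
Stage 4 (CLIP -16 15): clip(0,-16,15)=0, clip(0,-16,15)=0, clip(3,-16,15)=3, clip(15,-16,15)=15 -> [0, 0, 3, 15]
Stage 5 (CLIP -3 10): clip(0,-3,10)=0, clip(0,-3,10)=0, clip(3,-3,10)=3, clip(15,-3,10)=10 -> [0, 0, 3, 10]
Stage 6 (AMPLIFY 2): 0*2=0, 0*2=0, 3*2=6, 10*2=20 -> [0, 0, 6, 20]

Answer: 0 0 6 20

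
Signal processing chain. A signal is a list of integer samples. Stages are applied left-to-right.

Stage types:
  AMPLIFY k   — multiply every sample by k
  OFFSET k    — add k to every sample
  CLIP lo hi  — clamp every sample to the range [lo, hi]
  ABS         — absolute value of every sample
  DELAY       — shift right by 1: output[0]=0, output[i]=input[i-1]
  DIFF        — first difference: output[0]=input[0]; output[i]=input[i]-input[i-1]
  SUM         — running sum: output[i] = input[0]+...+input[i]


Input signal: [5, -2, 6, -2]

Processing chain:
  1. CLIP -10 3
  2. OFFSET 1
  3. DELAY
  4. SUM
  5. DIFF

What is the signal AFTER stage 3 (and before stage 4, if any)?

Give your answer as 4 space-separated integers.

Answer: 0 4 -1 4

Derivation:
Input: [5, -2, 6, -2]
Stage 1 (CLIP -10 3): clip(5,-10,3)=3, clip(-2,-10,3)=-2, clip(6,-10,3)=3, clip(-2,-10,3)=-2 -> [3, -2, 3, -2]
Stage 2 (OFFSET 1): 3+1=4, -2+1=-1, 3+1=4, -2+1=-1 -> [4, -1, 4, -1]
Stage 3 (DELAY): [0, 4, -1, 4] = [0, 4, -1, 4] -> [0, 4, -1, 4]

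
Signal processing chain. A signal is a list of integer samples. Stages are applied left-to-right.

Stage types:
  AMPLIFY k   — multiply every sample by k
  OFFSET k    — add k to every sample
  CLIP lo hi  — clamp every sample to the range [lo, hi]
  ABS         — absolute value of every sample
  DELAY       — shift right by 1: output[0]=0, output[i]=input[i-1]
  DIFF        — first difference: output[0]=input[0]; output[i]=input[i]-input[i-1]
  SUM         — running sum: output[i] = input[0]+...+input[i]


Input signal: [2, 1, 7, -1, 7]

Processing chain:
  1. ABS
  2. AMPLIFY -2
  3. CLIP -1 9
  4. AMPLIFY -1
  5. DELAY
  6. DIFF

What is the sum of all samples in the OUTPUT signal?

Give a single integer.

Answer: 1

Derivation:
Input: [2, 1, 7, -1, 7]
Stage 1 (ABS): |2|=2, |1|=1, |7|=7, |-1|=1, |7|=7 -> [2, 1, 7, 1, 7]
Stage 2 (AMPLIFY -2): 2*-2=-4, 1*-2=-2, 7*-2=-14, 1*-2=-2, 7*-2=-14 -> [-4, -2, -14, -2, -14]
Stage 3 (CLIP -1 9): clip(-4,-1,9)=-1, clip(-2,-1,9)=-1, clip(-14,-1,9)=-1, clip(-2,-1,9)=-1, clip(-14,-1,9)=-1 -> [-1, -1, -1, -1, -1]
Stage 4 (AMPLIFY -1): -1*-1=1, -1*-1=1, -1*-1=1, -1*-1=1, -1*-1=1 -> [1, 1, 1, 1, 1]
Stage 5 (DELAY): [0, 1, 1, 1, 1] = [0, 1, 1, 1, 1] -> [0, 1, 1, 1, 1]
Stage 6 (DIFF): s[0]=0, 1-0=1, 1-1=0, 1-1=0, 1-1=0 -> [0, 1, 0, 0, 0]
Output sum: 1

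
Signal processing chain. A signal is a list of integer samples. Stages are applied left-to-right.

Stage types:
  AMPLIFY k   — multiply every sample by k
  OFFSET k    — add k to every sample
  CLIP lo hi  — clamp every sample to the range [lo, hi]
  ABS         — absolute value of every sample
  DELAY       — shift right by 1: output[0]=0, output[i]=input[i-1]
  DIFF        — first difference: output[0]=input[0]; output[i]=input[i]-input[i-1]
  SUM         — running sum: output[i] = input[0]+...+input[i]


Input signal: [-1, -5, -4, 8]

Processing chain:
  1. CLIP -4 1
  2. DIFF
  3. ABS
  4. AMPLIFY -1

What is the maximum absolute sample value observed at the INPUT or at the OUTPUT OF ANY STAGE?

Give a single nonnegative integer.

Input: [-1, -5, -4, 8] (max |s|=8)
Stage 1 (CLIP -4 1): clip(-1,-4,1)=-1, clip(-5,-4,1)=-4, clip(-4,-4,1)=-4, clip(8,-4,1)=1 -> [-1, -4, -4, 1] (max |s|=4)
Stage 2 (DIFF): s[0]=-1, -4--1=-3, -4--4=0, 1--4=5 -> [-1, -3, 0, 5] (max |s|=5)
Stage 3 (ABS): |-1|=1, |-3|=3, |0|=0, |5|=5 -> [1, 3, 0, 5] (max |s|=5)
Stage 4 (AMPLIFY -1): 1*-1=-1, 3*-1=-3, 0*-1=0, 5*-1=-5 -> [-1, -3, 0, -5] (max |s|=5)
Overall max amplitude: 8

Answer: 8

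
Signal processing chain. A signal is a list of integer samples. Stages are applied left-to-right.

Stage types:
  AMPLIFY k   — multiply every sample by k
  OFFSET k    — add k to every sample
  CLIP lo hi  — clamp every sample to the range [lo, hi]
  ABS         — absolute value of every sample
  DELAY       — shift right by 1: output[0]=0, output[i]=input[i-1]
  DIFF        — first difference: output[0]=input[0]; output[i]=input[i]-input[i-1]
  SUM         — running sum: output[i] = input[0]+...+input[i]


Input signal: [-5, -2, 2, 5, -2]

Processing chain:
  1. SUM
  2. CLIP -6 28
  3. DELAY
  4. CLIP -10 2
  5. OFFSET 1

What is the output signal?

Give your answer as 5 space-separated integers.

Input: [-5, -2, 2, 5, -2]
Stage 1 (SUM): sum[0..0]=-5, sum[0..1]=-7, sum[0..2]=-5, sum[0..3]=0, sum[0..4]=-2 -> [-5, -7, -5, 0, -2]
Stage 2 (CLIP -6 28): clip(-5,-6,28)=-5, clip(-7,-6,28)=-6, clip(-5,-6,28)=-5, clip(0,-6,28)=0, clip(-2,-6,28)=-2 -> [-5, -6, -5, 0, -2]
Stage 3 (DELAY): [0, -5, -6, -5, 0] = [0, -5, -6, -5, 0] -> [0, -5, -6, -5, 0]
Stage 4 (CLIP -10 2): clip(0,-10,2)=0, clip(-5,-10,2)=-5, clip(-6,-10,2)=-6, clip(-5,-10,2)=-5, clip(0,-10,2)=0 -> [0, -5, -6, -5, 0]
Stage 5 (OFFSET 1): 0+1=1, -5+1=-4, -6+1=-5, -5+1=-4, 0+1=1 -> [1, -4, -5, -4, 1]

Answer: 1 -4 -5 -4 1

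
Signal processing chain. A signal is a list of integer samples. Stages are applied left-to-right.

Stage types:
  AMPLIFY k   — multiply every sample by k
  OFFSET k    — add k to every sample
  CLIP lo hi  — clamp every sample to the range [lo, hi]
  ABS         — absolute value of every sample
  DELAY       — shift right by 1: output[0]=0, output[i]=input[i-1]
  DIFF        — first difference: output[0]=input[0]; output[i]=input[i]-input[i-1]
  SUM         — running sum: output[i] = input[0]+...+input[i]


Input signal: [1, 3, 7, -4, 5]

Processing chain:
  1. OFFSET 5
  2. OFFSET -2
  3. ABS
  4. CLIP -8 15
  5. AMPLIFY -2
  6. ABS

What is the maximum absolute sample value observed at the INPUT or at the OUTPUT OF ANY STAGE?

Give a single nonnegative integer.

Answer: 20

Derivation:
Input: [1, 3, 7, -4, 5] (max |s|=7)
Stage 1 (OFFSET 5): 1+5=6, 3+5=8, 7+5=12, -4+5=1, 5+5=10 -> [6, 8, 12, 1, 10] (max |s|=12)
Stage 2 (OFFSET -2): 6+-2=4, 8+-2=6, 12+-2=10, 1+-2=-1, 10+-2=8 -> [4, 6, 10, -1, 8] (max |s|=10)
Stage 3 (ABS): |4|=4, |6|=6, |10|=10, |-1|=1, |8|=8 -> [4, 6, 10, 1, 8] (max |s|=10)
Stage 4 (CLIP -8 15): clip(4,-8,15)=4, clip(6,-8,15)=6, clip(10,-8,15)=10, clip(1,-8,15)=1, clip(8,-8,15)=8 -> [4, 6, 10, 1, 8] (max |s|=10)
Stage 5 (AMPLIFY -2): 4*-2=-8, 6*-2=-12, 10*-2=-20, 1*-2=-2, 8*-2=-16 -> [-8, -12, -20, -2, -16] (max |s|=20)
Stage 6 (ABS): |-8|=8, |-12|=12, |-20|=20, |-2|=2, |-16|=16 -> [8, 12, 20, 2, 16] (max |s|=20)
Overall max amplitude: 20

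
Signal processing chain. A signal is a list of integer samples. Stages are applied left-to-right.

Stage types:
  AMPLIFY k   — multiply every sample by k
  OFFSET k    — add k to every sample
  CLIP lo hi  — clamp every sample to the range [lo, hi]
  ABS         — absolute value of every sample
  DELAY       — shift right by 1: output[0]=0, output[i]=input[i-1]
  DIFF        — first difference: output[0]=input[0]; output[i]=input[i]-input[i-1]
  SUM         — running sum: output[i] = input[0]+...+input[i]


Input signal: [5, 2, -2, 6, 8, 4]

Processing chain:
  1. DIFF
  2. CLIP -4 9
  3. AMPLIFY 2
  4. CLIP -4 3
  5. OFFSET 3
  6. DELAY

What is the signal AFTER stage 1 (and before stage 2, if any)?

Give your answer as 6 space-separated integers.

Input: [5, 2, -2, 6, 8, 4]
Stage 1 (DIFF): s[0]=5, 2-5=-3, -2-2=-4, 6--2=8, 8-6=2, 4-8=-4 -> [5, -3, -4, 8, 2, -4]

Answer: 5 -3 -4 8 2 -4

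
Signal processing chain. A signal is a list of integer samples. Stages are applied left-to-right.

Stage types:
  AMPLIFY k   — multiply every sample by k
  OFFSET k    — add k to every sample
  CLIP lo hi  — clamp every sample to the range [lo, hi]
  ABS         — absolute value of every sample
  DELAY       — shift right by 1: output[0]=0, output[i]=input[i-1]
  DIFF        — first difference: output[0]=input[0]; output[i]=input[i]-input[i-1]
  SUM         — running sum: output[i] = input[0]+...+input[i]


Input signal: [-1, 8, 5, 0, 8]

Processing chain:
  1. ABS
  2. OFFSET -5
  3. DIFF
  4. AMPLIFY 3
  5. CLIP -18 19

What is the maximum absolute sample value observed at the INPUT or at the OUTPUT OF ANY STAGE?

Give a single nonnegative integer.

Answer: 24

Derivation:
Input: [-1, 8, 5, 0, 8] (max |s|=8)
Stage 1 (ABS): |-1|=1, |8|=8, |5|=5, |0|=0, |8|=8 -> [1, 8, 5, 0, 8] (max |s|=8)
Stage 2 (OFFSET -5): 1+-5=-4, 8+-5=3, 5+-5=0, 0+-5=-5, 8+-5=3 -> [-4, 3, 0, -5, 3] (max |s|=5)
Stage 3 (DIFF): s[0]=-4, 3--4=7, 0-3=-3, -5-0=-5, 3--5=8 -> [-4, 7, -3, -5, 8] (max |s|=8)
Stage 4 (AMPLIFY 3): -4*3=-12, 7*3=21, -3*3=-9, -5*3=-15, 8*3=24 -> [-12, 21, -9, -15, 24] (max |s|=24)
Stage 5 (CLIP -18 19): clip(-12,-18,19)=-12, clip(21,-18,19)=19, clip(-9,-18,19)=-9, clip(-15,-18,19)=-15, clip(24,-18,19)=19 -> [-12, 19, -9, -15, 19] (max |s|=19)
Overall max amplitude: 24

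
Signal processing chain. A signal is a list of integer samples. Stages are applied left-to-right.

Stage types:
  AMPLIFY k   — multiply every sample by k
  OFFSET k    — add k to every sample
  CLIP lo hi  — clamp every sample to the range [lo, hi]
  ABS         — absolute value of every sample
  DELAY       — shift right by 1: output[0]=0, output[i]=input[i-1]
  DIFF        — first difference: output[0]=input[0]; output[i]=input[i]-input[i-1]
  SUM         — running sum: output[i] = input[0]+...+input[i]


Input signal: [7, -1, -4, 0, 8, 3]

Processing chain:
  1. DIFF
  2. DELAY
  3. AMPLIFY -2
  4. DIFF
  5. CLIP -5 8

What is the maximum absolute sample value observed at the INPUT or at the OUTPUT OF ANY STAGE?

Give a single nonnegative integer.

Answer: 30

Derivation:
Input: [7, -1, -4, 0, 8, 3] (max |s|=8)
Stage 1 (DIFF): s[0]=7, -1-7=-8, -4--1=-3, 0--4=4, 8-0=8, 3-8=-5 -> [7, -8, -3, 4, 8, -5] (max |s|=8)
Stage 2 (DELAY): [0, 7, -8, -3, 4, 8] = [0, 7, -8, -3, 4, 8] -> [0, 7, -8, -3, 4, 8] (max |s|=8)
Stage 3 (AMPLIFY -2): 0*-2=0, 7*-2=-14, -8*-2=16, -3*-2=6, 4*-2=-8, 8*-2=-16 -> [0, -14, 16, 6, -8, -16] (max |s|=16)
Stage 4 (DIFF): s[0]=0, -14-0=-14, 16--14=30, 6-16=-10, -8-6=-14, -16--8=-8 -> [0, -14, 30, -10, -14, -8] (max |s|=30)
Stage 5 (CLIP -5 8): clip(0,-5,8)=0, clip(-14,-5,8)=-5, clip(30,-5,8)=8, clip(-10,-5,8)=-5, clip(-14,-5,8)=-5, clip(-8,-5,8)=-5 -> [0, -5, 8, -5, -5, -5] (max |s|=8)
Overall max amplitude: 30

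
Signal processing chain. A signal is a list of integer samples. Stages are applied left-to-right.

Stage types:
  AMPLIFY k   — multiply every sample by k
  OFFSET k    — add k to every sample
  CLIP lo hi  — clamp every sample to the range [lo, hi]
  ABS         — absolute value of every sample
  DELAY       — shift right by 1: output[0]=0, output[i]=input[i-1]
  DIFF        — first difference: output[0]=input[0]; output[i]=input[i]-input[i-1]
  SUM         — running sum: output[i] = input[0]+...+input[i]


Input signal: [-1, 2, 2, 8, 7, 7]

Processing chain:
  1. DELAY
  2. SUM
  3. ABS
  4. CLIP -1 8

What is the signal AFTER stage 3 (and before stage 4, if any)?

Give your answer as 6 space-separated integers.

Input: [-1, 2, 2, 8, 7, 7]
Stage 1 (DELAY): [0, -1, 2, 2, 8, 7] = [0, -1, 2, 2, 8, 7] -> [0, -1, 2, 2, 8, 7]
Stage 2 (SUM): sum[0..0]=0, sum[0..1]=-1, sum[0..2]=1, sum[0..3]=3, sum[0..4]=11, sum[0..5]=18 -> [0, -1, 1, 3, 11, 18]
Stage 3 (ABS): |0|=0, |-1|=1, |1|=1, |3|=3, |11|=11, |18|=18 -> [0, 1, 1, 3, 11, 18]

Answer: 0 1 1 3 11 18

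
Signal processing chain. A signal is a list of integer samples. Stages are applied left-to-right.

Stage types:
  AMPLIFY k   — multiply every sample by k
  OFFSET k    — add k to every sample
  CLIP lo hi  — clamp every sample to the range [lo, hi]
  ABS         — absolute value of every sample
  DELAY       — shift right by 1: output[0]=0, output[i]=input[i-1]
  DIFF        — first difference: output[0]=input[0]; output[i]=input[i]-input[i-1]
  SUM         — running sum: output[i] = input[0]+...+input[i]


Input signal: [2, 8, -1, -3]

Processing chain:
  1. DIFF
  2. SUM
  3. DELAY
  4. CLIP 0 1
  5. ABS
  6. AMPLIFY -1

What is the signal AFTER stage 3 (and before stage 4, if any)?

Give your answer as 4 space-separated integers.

Answer: 0 2 8 -1

Derivation:
Input: [2, 8, -1, -3]
Stage 1 (DIFF): s[0]=2, 8-2=6, -1-8=-9, -3--1=-2 -> [2, 6, -9, -2]
Stage 2 (SUM): sum[0..0]=2, sum[0..1]=8, sum[0..2]=-1, sum[0..3]=-3 -> [2, 8, -1, -3]
Stage 3 (DELAY): [0, 2, 8, -1] = [0, 2, 8, -1] -> [0, 2, 8, -1]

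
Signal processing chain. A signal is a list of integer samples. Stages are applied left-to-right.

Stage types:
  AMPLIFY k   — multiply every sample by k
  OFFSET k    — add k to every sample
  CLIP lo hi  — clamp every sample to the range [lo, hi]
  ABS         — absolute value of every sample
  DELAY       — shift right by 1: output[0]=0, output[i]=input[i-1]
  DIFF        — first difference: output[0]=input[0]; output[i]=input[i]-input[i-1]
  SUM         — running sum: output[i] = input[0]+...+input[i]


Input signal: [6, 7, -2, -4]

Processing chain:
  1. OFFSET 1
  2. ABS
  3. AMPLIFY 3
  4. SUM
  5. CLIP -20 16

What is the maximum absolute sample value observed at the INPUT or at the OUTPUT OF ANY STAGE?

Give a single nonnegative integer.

Answer: 57

Derivation:
Input: [6, 7, -2, -4] (max |s|=7)
Stage 1 (OFFSET 1): 6+1=7, 7+1=8, -2+1=-1, -4+1=-3 -> [7, 8, -1, -3] (max |s|=8)
Stage 2 (ABS): |7|=7, |8|=8, |-1|=1, |-3|=3 -> [7, 8, 1, 3] (max |s|=8)
Stage 3 (AMPLIFY 3): 7*3=21, 8*3=24, 1*3=3, 3*3=9 -> [21, 24, 3, 9] (max |s|=24)
Stage 4 (SUM): sum[0..0]=21, sum[0..1]=45, sum[0..2]=48, sum[0..3]=57 -> [21, 45, 48, 57] (max |s|=57)
Stage 5 (CLIP -20 16): clip(21,-20,16)=16, clip(45,-20,16)=16, clip(48,-20,16)=16, clip(57,-20,16)=16 -> [16, 16, 16, 16] (max |s|=16)
Overall max amplitude: 57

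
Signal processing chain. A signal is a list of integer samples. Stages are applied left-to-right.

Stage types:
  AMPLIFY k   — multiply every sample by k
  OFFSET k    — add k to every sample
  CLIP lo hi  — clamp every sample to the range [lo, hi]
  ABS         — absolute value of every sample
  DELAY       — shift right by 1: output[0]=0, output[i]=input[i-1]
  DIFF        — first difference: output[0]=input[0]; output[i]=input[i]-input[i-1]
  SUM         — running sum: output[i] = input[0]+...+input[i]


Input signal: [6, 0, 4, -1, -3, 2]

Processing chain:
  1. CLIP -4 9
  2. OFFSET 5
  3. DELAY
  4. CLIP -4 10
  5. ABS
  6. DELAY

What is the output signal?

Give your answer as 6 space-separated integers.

Answer: 0 0 10 5 9 4

Derivation:
Input: [6, 0, 4, -1, -3, 2]
Stage 1 (CLIP -4 9): clip(6,-4,9)=6, clip(0,-4,9)=0, clip(4,-4,9)=4, clip(-1,-4,9)=-1, clip(-3,-4,9)=-3, clip(2,-4,9)=2 -> [6, 0, 4, -1, -3, 2]
Stage 2 (OFFSET 5): 6+5=11, 0+5=5, 4+5=9, -1+5=4, -3+5=2, 2+5=7 -> [11, 5, 9, 4, 2, 7]
Stage 3 (DELAY): [0, 11, 5, 9, 4, 2] = [0, 11, 5, 9, 4, 2] -> [0, 11, 5, 9, 4, 2]
Stage 4 (CLIP -4 10): clip(0,-4,10)=0, clip(11,-4,10)=10, clip(5,-4,10)=5, clip(9,-4,10)=9, clip(4,-4,10)=4, clip(2,-4,10)=2 -> [0, 10, 5, 9, 4, 2]
Stage 5 (ABS): |0|=0, |10|=10, |5|=5, |9|=9, |4|=4, |2|=2 -> [0, 10, 5, 9, 4, 2]
Stage 6 (DELAY): [0, 0, 10, 5, 9, 4] = [0, 0, 10, 5, 9, 4] -> [0, 0, 10, 5, 9, 4]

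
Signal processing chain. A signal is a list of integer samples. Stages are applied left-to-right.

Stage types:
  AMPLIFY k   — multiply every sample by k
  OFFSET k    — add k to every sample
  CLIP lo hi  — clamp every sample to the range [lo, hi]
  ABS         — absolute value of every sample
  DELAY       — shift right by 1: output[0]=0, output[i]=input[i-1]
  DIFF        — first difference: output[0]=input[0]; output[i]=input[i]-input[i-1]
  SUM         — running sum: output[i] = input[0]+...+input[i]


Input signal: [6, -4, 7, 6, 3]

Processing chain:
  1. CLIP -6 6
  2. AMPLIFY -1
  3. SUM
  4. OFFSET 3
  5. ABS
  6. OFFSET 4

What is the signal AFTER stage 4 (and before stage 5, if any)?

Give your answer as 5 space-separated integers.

Answer: -3 1 -5 -11 -14

Derivation:
Input: [6, -4, 7, 6, 3]
Stage 1 (CLIP -6 6): clip(6,-6,6)=6, clip(-4,-6,6)=-4, clip(7,-6,6)=6, clip(6,-6,6)=6, clip(3,-6,6)=3 -> [6, -4, 6, 6, 3]
Stage 2 (AMPLIFY -1): 6*-1=-6, -4*-1=4, 6*-1=-6, 6*-1=-6, 3*-1=-3 -> [-6, 4, -6, -6, -3]
Stage 3 (SUM): sum[0..0]=-6, sum[0..1]=-2, sum[0..2]=-8, sum[0..3]=-14, sum[0..4]=-17 -> [-6, -2, -8, -14, -17]
Stage 4 (OFFSET 3): -6+3=-3, -2+3=1, -8+3=-5, -14+3=-11, -17+3=-14 -> [-3, 1, -5, -11, -14]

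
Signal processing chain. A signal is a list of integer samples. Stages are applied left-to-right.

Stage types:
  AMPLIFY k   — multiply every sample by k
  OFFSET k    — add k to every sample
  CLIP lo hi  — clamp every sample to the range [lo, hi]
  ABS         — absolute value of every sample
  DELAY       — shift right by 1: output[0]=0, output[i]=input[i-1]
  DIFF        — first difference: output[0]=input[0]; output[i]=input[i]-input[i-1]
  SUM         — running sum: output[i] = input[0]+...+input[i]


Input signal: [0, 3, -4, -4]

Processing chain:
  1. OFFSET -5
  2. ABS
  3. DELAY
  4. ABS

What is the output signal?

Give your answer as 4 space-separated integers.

Answer: 0 5 2 9

Derivation:
Input: [0, 3, -4, -4]
Stage 1 (OFFSET -5): 0+-5=-5, 3+-5=-2, -4+-5=-9, -4+-5=-9 -> [-5, -2, -9, -9]
Stage 2 (ABS): |-5|=5, |-2|=2, |-9|=9, |-9|=9 -> [5, 2, 9, 9]
Stage 3 (DELAY): [0, 5, 2, 9] = [0, 5, 2, 9] -> [0, 5, 2, 9]
Stage 4 (ABS): |0|=0, |5|=5, |2|=2, |9|=9 -> [0, 5, 2, 9]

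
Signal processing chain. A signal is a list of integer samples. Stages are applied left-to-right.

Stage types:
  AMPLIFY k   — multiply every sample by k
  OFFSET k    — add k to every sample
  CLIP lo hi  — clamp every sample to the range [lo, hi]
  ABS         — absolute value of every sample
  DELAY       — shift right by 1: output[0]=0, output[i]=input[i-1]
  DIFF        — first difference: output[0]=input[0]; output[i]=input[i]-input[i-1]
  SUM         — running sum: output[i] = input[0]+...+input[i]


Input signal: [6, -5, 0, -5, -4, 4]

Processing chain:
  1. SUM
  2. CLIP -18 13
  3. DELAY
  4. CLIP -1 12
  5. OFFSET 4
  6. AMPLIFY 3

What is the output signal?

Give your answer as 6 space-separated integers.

Answer: 12 30 15 15 9 9

Derivation:
Input: [6, -5, 0, -5, -4, 4]
Stage 1 (SUM): sum[0..0]=6, sum[0..1]=1, sum[0..2]=1, sum[0..3]=-4, sum[0..4]=-8, sum[0..5]=-4 -> [6, 1, 1, -4, -8, -4]
Stage 2 (CLIP -18 13): clip(6,-18,13)=6, clip(1,-18,13)=1, clip(1,-18,13)=1, clip(-4,-18,13)=-4, clip(-8,-18,13)=-8, clip(-4,-18,13)=-4 -> [6, 1, 1, -4, -8, -4]
Stage 3 (DELAY): [0, 6, 1, 1, -4, -8] = [0, 6, 1, 1, -4, -8] -> [0, 6, 1, 1, -4, -8]
Stage 4 (CLIP -1 12): clip(0,-1,12)=0, clip(6,-1,12)=6, clip(1,-1,12)=1, clip(1,-1,12)=1, clip(-4,-1,12)=-1, clip(-8,-1,12)=-1 -> [0, 6, 1, 1, -1, -1]
Stage 5 (OFFSET 4): 0+4=4, 6+4=10, 1+4=5, 1+4=5, -1+4=3, -1+4=3 -> [4, 10, 5, 5, 3, 3]
Stage 6 (AMPLIFY 3): 4*3=12, 10*3=30, 5*3=15, 5*3=15, 3*3=9, 3*3=9 -> [12, 30, 15, 15, 9, 9]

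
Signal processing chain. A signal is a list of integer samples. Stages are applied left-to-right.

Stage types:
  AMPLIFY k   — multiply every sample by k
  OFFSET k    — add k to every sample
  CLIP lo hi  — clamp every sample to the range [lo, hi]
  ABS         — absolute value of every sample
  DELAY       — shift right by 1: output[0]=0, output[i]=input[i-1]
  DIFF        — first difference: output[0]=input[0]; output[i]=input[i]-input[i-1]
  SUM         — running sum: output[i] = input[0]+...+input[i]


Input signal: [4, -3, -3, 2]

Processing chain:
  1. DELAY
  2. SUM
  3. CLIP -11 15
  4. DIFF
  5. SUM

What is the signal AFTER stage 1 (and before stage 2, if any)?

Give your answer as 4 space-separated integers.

Answer: 0 4 -3 -3

Derivation:
Input: [4, -3, -3, 2]
Stage 1 (DELAY): [0, 4, -3, -3] = [0, 4, -3, -3] -> [0, 4, -3, -3]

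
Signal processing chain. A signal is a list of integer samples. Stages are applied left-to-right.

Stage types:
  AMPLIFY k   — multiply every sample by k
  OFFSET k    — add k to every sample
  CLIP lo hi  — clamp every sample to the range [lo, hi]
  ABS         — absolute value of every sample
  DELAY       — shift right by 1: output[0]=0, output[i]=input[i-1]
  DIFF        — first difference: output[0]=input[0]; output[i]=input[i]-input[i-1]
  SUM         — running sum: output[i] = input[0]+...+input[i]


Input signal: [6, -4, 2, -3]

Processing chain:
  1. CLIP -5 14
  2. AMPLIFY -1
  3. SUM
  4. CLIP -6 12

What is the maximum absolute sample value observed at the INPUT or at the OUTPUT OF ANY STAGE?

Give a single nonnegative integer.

Input: [6, -4, 2, -3] (max |s|=6)
Stage 1 (CLIP -5 14): clip(6,-5,14)=6, clip(-4,-5,14)=-4, clip(2,-5,14)=2, clip(-3,-5,14)=-3 -> [6, -4, 2, -3] (max |s|=6)
Stage 2 (AMPLIFY -1): 6*-1=-6, -4*-1=4, 2*-1=-2, -3*-1=3 -> [-6, 4, -2, 3] (max |s|=6)
Stage 3 (SUM): sum[0..0]=-6, sum[0..1]=-2, sum[0..2]=-4, sum[0..3]=-1 -> [-6, -2, -4, -1] (max |s|=6)
Stage 4 (CLIP -6 12): clip(-6,-6,12)=-6, clip(-2,-6,12)=-2, clip(-4,-6,12)=-4, clip(-1,-6,12)=-1 -> [-6, -2, -4, -1] (max |s|=6)
Overall max amplitude: 6

Answer: 6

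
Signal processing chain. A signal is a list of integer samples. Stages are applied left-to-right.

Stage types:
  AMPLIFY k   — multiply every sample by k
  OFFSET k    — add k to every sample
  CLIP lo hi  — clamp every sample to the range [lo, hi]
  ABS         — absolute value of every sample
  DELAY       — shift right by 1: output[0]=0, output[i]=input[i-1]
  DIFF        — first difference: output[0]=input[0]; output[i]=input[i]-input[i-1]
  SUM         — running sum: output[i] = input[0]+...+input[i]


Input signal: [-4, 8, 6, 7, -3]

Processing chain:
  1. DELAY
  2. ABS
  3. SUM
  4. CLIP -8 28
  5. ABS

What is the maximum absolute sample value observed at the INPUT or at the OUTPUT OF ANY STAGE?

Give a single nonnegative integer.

Input: [-4, 8, 6, 7, -3] (max |s|=8)
Stage 1 (DELAY): [0, -4, 8, 6, 7] = [0, -4, 8, 6, 7] -> [0, -4, 8, 6, 7] (max |s|=8)
Stage 2 (ABS): |0|=0, |-4|=4, |8|=8, |6|=6, |7|=7 -> [0, 4, 8, 6, 7] (max |s|=8)
Stage 3 (SUM): sum[0..0]=0, sum[0..1]=4, sum[0..2]=12, sum[0..3]=18, sum[0..4]=25 -> [0, 4, 12, 18, 25] (max |s|=25)
Stage 4 (CLIP -8 28): clip(0,-8,28)=0, clip(4,-8,28)=4, clip(12,-8,28)=12, clip(18,-8,28)=18, clip(25,-8,28)=25 -> [0, 4, 12, 18, 25] (max |s|=25)
Stage 5 (ABS): |0|=0, |4|=4, |12|=12, |18|=18, |25|=25 -> [0, 4, 12, 18, 25] (max |s|=25)
Overall max amplitude: 25

Answer: 25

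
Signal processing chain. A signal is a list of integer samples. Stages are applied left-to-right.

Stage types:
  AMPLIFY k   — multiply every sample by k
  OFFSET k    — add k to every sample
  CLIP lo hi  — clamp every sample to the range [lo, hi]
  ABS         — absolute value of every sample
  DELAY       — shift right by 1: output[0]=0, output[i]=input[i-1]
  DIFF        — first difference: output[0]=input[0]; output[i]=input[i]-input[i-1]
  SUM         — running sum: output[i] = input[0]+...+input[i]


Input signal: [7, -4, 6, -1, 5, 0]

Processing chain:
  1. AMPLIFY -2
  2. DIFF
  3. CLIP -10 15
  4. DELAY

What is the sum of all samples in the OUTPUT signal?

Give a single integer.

Input: [7, -4, 6, -1, 5, 0]
Stage 1 (AMPLIFY -2): 7*-2=-14, -4*-2=8, 6*-2=-12, -1*-2=2, 5*-2=-10, 0*-2=0 -> [-14, 8, -12, 2, -10, 0]
Stage 2 (DIFF): s[0]=-14, 8--14=22, -12-8=-20, 2--12=14, -10-2=-12, 0--10=10 -> [-14, 22, -20, 14, -12, 10]
Stage 3 (CLIP -10 15): clip(-14,-10,15)=-10, clip(22,-10,15)=15, clip(-20,-10,15)=-10, clip(14,-10,15)=14, clip(-12,-10,15)=-10, clip(10,-10,15)=10 -> [-10, 15, -10, 14, -10, 10]
Stage 4 (DELAY): [0, -10, 15, -10, 14, -10] = [0, -10, 15, -10, 14, -10] -> [0, -10, 15, -10, 14, -10]
Output sum: -1

Answer: -1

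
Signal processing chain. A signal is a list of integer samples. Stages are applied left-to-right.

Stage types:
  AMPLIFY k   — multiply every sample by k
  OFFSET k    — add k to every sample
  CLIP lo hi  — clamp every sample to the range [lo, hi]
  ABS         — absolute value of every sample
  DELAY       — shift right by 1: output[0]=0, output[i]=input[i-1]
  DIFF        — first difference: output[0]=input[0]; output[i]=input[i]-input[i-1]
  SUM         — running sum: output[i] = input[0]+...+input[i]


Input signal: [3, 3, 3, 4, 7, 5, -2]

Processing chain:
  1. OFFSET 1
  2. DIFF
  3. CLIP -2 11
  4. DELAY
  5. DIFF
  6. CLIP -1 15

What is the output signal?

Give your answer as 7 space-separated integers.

Input: [3, 3, 3, 4, 7, 5, -2]
Stage 1 (OFFSET 1): 3+1=4, 3+1=4, 3+1=4, 4+1=5, 7+1=8, 5+1=6, -2+1=-1 -> [4, 4, 4, 5, 8, 6, -1]
Stage 2 (DIFF): s[0]=4, 4-4=0, 4-4=0, 5-4=1, 8-5=3, 6-8=-2, -1-6=-7 -> [4, 0, 0, 1, 3, -2, -7]
Stage 3 (CLIP -2 11): clip(4,-2,11)=4, clip(0,-2,11)=0, clip(0,-2,11)=0, clip(1,-2,11)=1, clip(3,-2,11)=3, clip(-2,-2,11)=-2, clip(-7,-2,11)=-2 -> [4, 0, 0, 1, 3, -2, -2]
Stage 4 (DELAY): [0, 4, 0, 0, 1, 3, -2] = [0, 4, 0, 0, 1, 3, -2] -> [0, 4, 0, 0, 1, 3, -2]
Stage 5 (DIFF): s[0]=0, 4-0=4, 0-4=-4, 0-0=0, 1-0=1, 3-1=2, -2-3=-5 -> [0, 4, -4, 0, 1, 2, -5]
Stage 6 (CLIP -1 15): clip(0,-1,15)=0, clip(4,-1,15)=4, clip(-4,-1,15)=-1, clip(0,-1,15)=0, clip(1,-1,15)=1, clip(2,-1,15)=2, clip(-5,-1,15)=-1 -> [0, 4, -1, 0, 1, 2, -1]

Answer: 0 4 -1 0 1 2 -1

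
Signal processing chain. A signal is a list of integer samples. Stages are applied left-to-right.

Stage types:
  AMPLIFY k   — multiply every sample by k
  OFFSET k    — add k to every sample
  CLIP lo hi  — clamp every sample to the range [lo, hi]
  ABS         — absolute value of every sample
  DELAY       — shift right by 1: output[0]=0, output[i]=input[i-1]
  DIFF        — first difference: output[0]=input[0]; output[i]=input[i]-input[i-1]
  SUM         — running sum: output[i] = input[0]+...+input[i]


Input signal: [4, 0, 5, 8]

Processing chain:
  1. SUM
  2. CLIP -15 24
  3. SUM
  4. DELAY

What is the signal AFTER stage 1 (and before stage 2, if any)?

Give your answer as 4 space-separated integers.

Input: [4, 0, 5, 8]
Stage 1 (SUM): sum[0..0]=4, sum[0..1]=4, sum[0..2]=9, sum[0..3]=17 -> [4, 4, 9, 17]

Answer: 4 4 9 17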